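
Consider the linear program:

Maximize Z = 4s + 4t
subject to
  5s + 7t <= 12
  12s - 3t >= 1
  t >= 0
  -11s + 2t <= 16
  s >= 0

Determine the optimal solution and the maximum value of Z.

s = 12/5, t = 0, maximum Z = 48/5

Vertices and Z = 4s + 4t:
  (43/99, 139/99) → Z = 728/99
  (12/5, 0) → Z = 48/5
  (1/12, 0) → Z = 1/3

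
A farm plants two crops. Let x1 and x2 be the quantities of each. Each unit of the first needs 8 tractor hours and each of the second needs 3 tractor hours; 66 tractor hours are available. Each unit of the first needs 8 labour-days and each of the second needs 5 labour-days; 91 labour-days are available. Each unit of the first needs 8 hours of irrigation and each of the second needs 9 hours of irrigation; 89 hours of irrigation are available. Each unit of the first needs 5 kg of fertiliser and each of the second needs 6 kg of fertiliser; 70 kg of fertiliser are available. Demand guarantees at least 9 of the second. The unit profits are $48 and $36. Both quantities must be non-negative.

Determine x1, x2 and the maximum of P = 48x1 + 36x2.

Extreme points and P = 48x1 + 36x2:
  (0, 89/9) → P = 356
  (0, 9) → P = 324
  (1, 9) → P = 372

The optimum lies where 8x1 + 9x2 = 89 and x2 = 9.
Solving simultaneously gives x1 = 1, x2 = 9.

x1 = 1, x2 = 9, maximum P = 372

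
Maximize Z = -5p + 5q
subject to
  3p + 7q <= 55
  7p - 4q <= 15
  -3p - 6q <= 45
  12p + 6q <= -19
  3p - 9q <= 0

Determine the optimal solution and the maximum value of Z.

Vertices and Z = -5p + 5q:
  (-215, 100) → Z = 1575
  (-463/66, 239/22) → Z = 2950/33
  (-9, -3) → Z = 30
  (-19/14, -19/42) → Z = 95/21

At the optimal vertex, 3p + 7q = 55 and -3p - 6q = 45.
Solving simultaneously gives p = -215, q = 100.

p = -215, q = 100, maximum Z = 1575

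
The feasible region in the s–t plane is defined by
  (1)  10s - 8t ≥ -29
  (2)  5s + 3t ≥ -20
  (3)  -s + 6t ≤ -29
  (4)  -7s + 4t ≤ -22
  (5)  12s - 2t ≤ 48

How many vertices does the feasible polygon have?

Intersecting each pair of boundary lines and keeping only the points that satisfy every inequality leaves:
  (-14/41, -250/41)
  (52/23, -240/23)
  (8/19, -181/38)
  (23/7, -30/7)

4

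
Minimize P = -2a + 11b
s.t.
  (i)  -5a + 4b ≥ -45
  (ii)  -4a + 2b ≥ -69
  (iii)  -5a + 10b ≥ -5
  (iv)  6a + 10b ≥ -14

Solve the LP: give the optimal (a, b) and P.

a = -9/11, b = -10/11, minimum P = -92/11

The feasible region is unbounded (it extends along (1, 2), (-5, 3)), but P strictly increases along every unbounded feasible direction, so there is no improving ray and the minimum is attained at a vertex.

The binding constraints are -5a + 10b = -5 and 6a + 10b = -14.
Solving simultaneously gives a = -9/11, b = -10/11.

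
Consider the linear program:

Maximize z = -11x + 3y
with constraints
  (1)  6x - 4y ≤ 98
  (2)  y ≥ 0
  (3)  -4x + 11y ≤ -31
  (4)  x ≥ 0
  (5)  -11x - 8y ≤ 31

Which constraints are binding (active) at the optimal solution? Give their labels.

(2) and (3)

Feasible corners and z = -11x + 3y:
  (49/3, 0) → z = -539/3
  (477/25, 103/25) → z = -4938/25
  (31/4, 0) → z = -341/4

The maximum is at (31/4, 0). Substituting into each constraint, equality holds for (2) and (3); the remaining constraints have slack.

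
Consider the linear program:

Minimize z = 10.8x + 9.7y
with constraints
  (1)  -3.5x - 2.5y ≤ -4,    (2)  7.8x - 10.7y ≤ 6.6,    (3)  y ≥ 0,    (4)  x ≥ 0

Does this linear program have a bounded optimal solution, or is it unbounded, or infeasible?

Vertices and z = 10.8x + 9.7y:
  (1186/1139, 162/1139) → z = 71901/5695
  (0, 1.6) → z = 15.52
The feasible region has finitely many vertices and no improving ray; the minimum is 71901/5695 at (1186/1139, 162/1139).

bounded optimum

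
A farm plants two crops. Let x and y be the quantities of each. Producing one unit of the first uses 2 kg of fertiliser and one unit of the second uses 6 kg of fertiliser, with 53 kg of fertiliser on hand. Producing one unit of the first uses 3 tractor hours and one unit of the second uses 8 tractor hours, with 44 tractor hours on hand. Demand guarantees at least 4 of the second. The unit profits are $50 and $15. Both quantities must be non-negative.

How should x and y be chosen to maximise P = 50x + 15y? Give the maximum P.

Vertices and P = 50x + 15y:
  (0, 11/2) → P = 165/2
  (0, 4) → P = 60
  (4, 4) → P = 260

The binding constraints are 3x + 8y = 44 and y = 4.
Solving simultaneously gives x = 4, y = 4.

x = 4, y = 4, maximum P = 260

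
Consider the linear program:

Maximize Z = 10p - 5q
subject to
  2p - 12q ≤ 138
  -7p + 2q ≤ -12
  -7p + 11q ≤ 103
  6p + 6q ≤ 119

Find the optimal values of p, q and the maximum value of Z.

p = 188/7, q = -295/42, maximum Z = 12755/42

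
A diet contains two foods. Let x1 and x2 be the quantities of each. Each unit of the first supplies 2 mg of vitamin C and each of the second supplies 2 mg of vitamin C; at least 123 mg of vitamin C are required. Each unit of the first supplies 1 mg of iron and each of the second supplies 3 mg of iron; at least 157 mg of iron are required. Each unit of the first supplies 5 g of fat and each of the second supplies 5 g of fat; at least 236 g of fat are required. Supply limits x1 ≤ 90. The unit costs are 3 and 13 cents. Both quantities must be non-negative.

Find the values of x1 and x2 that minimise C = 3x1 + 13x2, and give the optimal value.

x1 = 90, x2 = 67/3, minimum C = 1681/3

Corner points and C = 3x1 + 13x2:
  (0, 123/2) → C = 1599/2
  (55/4, 191/4) → C = 662
  (90, 67/3) → C = 1681/3
The feasible region is unbounded (it extends along (0, 1)), but C strictly increases along every unbounded feasible direction, so there is no improving ray and the minimum is attained at a vertex.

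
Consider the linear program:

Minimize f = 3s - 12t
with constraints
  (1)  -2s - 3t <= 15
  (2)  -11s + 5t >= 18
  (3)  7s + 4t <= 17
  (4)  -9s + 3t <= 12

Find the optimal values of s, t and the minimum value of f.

s = 1/19, t = 79/19, minimum f = -945/19

Vertices and f = 3s - 12t:
  (13/79, 313/79) → f = -3717/79
  (-1/2, 5/2) → f = -63/2
  (1/19, 79/19) → f = -945/19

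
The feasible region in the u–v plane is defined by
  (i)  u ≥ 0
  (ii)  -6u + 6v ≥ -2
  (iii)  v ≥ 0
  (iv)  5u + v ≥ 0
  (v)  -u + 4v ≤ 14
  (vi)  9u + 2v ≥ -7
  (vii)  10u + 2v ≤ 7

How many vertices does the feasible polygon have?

Of the 20 pairwise boundary intersections, those satisfying every inequality are:
  (0, 0)
  (0, 7/2)
  (1/3, 0)
  (23/36, 11/36)

4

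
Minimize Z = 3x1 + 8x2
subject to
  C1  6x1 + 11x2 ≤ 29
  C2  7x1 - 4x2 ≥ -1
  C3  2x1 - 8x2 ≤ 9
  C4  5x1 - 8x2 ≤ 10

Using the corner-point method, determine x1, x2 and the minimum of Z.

x1 = -11/12, x2 = -65/48, minimum Z = -163/12

Feasible corners and Z = 3x1 + 8x2:
  (105/101, 209/101) → Z = 1987/101
  (342/103, 85/103) → Z = 1706/103
  (-11/12, -65/48) → Z = -163/12
  (1/3, -25/24) → Z = -22/3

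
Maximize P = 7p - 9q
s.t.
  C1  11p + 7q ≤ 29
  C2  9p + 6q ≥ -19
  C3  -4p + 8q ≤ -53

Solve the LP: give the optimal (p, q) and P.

p = 307/3, q = -470/3, maximum P = 6379/3

The binding constraints are 11p + 7q = 29 and 9p + 6q = -19.
Solving simultaneously gives p = 307/3, q = -470/3.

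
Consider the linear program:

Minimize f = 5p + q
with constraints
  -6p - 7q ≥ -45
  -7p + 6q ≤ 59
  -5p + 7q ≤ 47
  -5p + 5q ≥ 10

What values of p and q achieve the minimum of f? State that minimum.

Corner points and f = 5p + q:
  (-2/11, 507/77) → f = 437/77
  (31/13, 57/13) → f = 212/13
  (-131/19, 34/19) → f = -621/19
  (-47, -45) → f = -280

At the optimal vertex, -7p + 6q = 59 and -5p + 5q = 10.
Solving simultaneously gives p = -47, q = -45.

p = -47, q = -45, minimum f = -280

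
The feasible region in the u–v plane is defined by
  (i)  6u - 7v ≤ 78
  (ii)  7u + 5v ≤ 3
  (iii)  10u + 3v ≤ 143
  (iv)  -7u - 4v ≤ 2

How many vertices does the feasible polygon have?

3

The feasible vertices (each the meet of two boundaries and inside every other half-plane) are:
  (411/79, -528/79)
  (298/73, -558/73)
  (-22/7, 5)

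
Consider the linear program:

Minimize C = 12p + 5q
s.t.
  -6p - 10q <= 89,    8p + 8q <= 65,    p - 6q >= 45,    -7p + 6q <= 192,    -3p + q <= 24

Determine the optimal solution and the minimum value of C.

p = -42/23, q = -359/46, minimum C = -2803/46

Extreme points and C = 12p + 5q:
  (681/16, -551/16) → C = 5417/16
  (-42/23, -359/46) → C = -2803/46
  (375/28, -295/56) → C = 1075/8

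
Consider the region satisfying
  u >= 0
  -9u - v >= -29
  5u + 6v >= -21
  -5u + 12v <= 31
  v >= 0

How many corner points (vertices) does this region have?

4

Pairwise boundary intersections that survive every other constraint:
  (0, 31/12)
  (0, 0)
  (317/113, 424/113)
  (29/9, 0)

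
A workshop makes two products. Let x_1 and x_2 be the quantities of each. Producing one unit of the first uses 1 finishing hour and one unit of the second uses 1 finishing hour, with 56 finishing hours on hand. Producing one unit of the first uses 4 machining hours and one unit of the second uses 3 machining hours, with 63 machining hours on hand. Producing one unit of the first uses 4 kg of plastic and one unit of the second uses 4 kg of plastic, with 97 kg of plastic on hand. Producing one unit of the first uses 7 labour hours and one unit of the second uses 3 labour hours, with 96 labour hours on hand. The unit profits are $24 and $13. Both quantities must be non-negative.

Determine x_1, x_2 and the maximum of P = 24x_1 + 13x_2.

Vertices and P = 24x_1 + 13x_2:
  (0, 0) → P = 0
  (0, 21) → P = 273
  (96/7, 0) → P = 2304/7
  (11, 19/3) → P = 1039/3

At the optimal vertex, 4x_1 + 3x_2 = 63 and 7x_1 + 3x_2 = 96.
Solving simultaneously gives x_1 = 11, x_2 = 19/3.

x_1 = 11, x_2 = 19/3, maximum P = 1039/3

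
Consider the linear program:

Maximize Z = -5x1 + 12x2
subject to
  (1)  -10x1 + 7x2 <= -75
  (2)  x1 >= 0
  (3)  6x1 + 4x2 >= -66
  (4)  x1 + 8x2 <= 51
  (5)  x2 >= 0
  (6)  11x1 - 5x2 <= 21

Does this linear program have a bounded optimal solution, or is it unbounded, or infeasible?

infeasible

The boundaries -10x1 + 7x2 = -75 and x1 + 8x2 = 51 meet at (11, 5), but that point violates 11x1 - 5x2 ≤ 21. Every candidate vertex is excluded by some other constraint, so the feasible region is empty.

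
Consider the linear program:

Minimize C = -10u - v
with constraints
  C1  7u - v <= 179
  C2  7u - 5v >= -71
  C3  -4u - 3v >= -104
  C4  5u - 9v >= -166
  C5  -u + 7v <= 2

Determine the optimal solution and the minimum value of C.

u = 641/25, v = 12/25, minimum C = -6422/25

Extreme points and C = -10u - v:
  (641/25, 12/25) → C = -6422/25
  (-487/44, -57/44) → C = 4927/44
  (722/31, 112/31) → C = -7332/31
The feasible region is unbounded (it extends along (-5, -7), (-1, -7)), but C strictly increases along every unbounded feasible direction, so there is no improving ray and the minimum is attained at a vertex.

At the optimal vertex, 7u - v = 179 and -4u - 3v = -104.
Solving simultaneously gives u = 641/25, v = 12/25.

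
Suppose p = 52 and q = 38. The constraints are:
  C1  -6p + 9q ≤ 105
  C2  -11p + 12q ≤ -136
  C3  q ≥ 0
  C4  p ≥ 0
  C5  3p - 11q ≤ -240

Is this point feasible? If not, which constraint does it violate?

not feasible — violates C2

Constraint C2: -11p + 12q = -116, which is not ≤ -136. All other constraints are satisfied.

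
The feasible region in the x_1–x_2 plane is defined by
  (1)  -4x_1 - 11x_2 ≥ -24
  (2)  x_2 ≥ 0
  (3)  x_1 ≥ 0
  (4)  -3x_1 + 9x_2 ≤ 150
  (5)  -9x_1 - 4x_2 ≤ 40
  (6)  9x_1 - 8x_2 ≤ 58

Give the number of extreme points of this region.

3

Intersecting each pair of boundary lines and keeping only the points that satisfy every inequality leaves:
  (6, 0)
  (0, 24/11)
  (0, 0)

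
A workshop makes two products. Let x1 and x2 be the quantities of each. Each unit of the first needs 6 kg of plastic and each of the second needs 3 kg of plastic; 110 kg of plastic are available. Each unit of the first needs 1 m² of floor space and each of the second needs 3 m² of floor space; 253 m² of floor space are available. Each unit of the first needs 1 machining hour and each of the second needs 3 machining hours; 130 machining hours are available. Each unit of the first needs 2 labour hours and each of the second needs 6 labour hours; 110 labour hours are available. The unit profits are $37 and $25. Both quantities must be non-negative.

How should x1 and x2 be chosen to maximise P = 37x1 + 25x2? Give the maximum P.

Extreme points and P = 37x1 + 25x2:
  (0, 0) → P = 0
  (0, 55/3) → P = 1375/3
  (55/3, 0) → P = 2035/3
  (11, 44/3) → P = 2321/3

The binding constraints are 6x1 + 3x2 = 110 and 2x1 + 6x2 = 110.
Solving simultaneously gives x1 = 11, x2 = 44/3.

x1 = 11, x2 = 44/3, maximum P = 2321/3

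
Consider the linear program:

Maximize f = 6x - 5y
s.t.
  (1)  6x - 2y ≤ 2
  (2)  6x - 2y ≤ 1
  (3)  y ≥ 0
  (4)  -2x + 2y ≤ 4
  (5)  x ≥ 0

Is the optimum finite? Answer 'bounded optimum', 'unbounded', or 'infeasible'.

Corner points and f = 6x - 5y:
  (1/6, 0) → f = 1
  (5/4, 13/4) → f = -35/4
  (0, 0) → f = 0
  (0, 2) → f = -10
The feasible region has finitely many vertices and no improving ray; the maximum is 1 at (1/6, 0).

bounded optimum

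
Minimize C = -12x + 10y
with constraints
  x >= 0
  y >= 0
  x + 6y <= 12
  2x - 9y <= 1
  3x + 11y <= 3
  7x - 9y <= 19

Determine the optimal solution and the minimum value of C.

x = 38/49, y = 3/49, minimum C = -426/49

Vertices and C = -12x + 10y:
  (0, 0) → C = 0
  (0, 3/11) → C = 30/11
  (1/2, 0) → C = -6
  (38/49, 3/49) → C = -426/49

At the optimal vertex, 2x - 9y = 1 and 3x + 11y = 3.
Solving simultaneously gives x = 38/49, y = 3/49.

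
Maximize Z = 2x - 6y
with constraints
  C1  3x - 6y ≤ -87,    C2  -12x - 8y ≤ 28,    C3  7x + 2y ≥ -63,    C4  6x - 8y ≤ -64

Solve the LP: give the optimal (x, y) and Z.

The feasible region is unbounded (it extends along (-2, 7), (4, 3)), but Z strictly decreases along every unbounded feasible direction, so there is no improving ray and the maximum is attained at a vertex.

x = -9, y = 10, maximum Z = -78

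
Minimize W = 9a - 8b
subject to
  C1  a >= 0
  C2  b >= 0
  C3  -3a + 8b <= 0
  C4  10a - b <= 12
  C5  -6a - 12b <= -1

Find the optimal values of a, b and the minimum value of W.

Corner points and W = 9a - 8b:
  (6/5, 0) → W = 54/5
  (1/6, 0) → W = 3/2
  (96/77, 36/77) → W = 576/77
  (2/21, 1/28) → W = 4/7

a = 2/21, b = 1/28, minimum W = 4/7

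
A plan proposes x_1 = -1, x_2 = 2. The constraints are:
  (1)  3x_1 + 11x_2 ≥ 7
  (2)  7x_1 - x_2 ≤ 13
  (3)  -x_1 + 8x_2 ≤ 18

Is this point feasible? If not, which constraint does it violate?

(1): 19 ≥ 7 ✓
(2): -9 ≤ 13 ✓
(3): 17 ≤ 18 ✓

feasible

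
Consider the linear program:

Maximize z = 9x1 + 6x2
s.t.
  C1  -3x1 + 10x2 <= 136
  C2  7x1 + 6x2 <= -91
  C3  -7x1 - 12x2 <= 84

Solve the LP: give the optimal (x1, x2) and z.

x1 = -14, x2 = 7/6, maximum z = -119

Vertices and z = 9x1 + 6x2:
  (-863/44, 679/88) → z = -2865/22
  (-1236/53, 350/53) → z = -9024/53
  (-14, 7/6) → z = -119

The binding constraints are 7x1 + 6x2 = -91 and -7x1 - 12x2 = 84.
Solving simultaneously gives x1 = -14, x2 = 7/6.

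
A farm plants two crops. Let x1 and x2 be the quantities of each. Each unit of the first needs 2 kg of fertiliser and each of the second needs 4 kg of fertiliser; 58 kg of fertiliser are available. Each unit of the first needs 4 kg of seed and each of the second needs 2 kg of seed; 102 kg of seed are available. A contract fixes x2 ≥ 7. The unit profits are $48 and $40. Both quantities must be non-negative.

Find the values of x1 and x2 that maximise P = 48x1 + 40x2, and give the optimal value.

x1 = 15, x2 = 7, maximum P = 1000

Vertices and P = 48x1 + 40x2:
  (0, 29/2) → P = 580
  (0, 7) → P = 280
  (15, 7) → P = 1000

The binding constraints are 2x1 + 4x2 = 58 and x2 = 7.
Solving simultaneously gives x1 = 15, x2 = 7.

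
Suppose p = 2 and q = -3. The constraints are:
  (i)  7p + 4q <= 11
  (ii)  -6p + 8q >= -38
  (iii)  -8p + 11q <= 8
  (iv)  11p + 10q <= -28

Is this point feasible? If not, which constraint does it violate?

Constraint (iv): 11p + 10q = -8, which is not ≤ -28. All other constraints are satisfied.

not feasible — violates (iv)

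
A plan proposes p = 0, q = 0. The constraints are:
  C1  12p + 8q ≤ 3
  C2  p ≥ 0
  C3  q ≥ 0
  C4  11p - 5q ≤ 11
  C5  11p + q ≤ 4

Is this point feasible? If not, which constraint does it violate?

C1: 0 ≤ 3 ✓
C2: 0 ≥ 0 ✓
C3: 0 ≥ 0 ✓
C4: 0 ≤ 11 ✓
C5: 0 ≤ 4 ✓

feasible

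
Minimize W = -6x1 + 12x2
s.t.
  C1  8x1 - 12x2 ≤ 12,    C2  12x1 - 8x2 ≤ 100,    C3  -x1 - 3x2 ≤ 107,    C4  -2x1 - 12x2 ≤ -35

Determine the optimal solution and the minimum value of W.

Feasible corners and W = -6x1 + 12x2:
  (69/5, 41/5) → W = 78/5
  (47/10, 32/15) → W = -13/5
  (-463/2, 83/2) → W = 1887
The feasible region is unbounded (it extends along (-3, 1), (2, 3)), but W strictly increases along every unbounded feasible direction, so there is no improving ray and the minimum is attained at a vertex.

The optimum lies where 8x1 - 12x2 = 12 and -2x1 - 12x2 = -35.
Solving simultaneously gives x1 = 47/10, x2 = 32/15.

x1 = 47/10, x2 = 32/15, minimum W = -13/5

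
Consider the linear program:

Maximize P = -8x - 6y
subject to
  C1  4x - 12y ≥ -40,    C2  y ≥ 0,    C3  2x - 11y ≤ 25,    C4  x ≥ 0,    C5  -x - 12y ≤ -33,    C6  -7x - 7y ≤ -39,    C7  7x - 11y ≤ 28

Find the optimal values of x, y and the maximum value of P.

Extreme points and P = -8x - 6y:
  (47/28, 109/28) → P = -515/14
  (97/5, 49/5) → P = -214
  (237/77, 192/77) → P = -3048/77
  (699/95, 203/95) → P = -1362/19

The optimum lies where 4x - 12y = -40 and -7x - 7y = -39.
Solving simultaneously gives x = 47/28, y = 109/28.

x = 47/28, y = 109/28, maximum P = -515/14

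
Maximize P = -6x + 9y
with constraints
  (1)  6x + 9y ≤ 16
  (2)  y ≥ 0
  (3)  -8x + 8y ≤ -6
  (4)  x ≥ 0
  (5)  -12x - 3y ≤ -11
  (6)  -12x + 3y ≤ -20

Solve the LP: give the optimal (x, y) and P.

Corner points and P = -6x + 9y:
  (8/3, 0) → P = -16
  (38/21, 4/7) → P = -40/7
  (5/3, 0) → P = -10

The optimum lies where 6x + 9y = 16 and -12x + 3y = -20.
Solving simultaneously gives x = 38/21, y = 4/7.

x = 38/21, y = 4/7, maximum P = -40/7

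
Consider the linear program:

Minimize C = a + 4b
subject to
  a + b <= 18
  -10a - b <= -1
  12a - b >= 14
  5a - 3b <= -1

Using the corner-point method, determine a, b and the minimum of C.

a = 43/31, b = 82/31, minimum C = 371/31

Feasible corners and C = a + 4b:
  (32/13, 202/13) → C = 840/13
  (53/8, 91/8) → C = 417/8
  (43/31, 82/31) → C = 371/31

The binding constraints are 12a - b = 14 and 5a - 3b = -1.
Solving simultaneously gives a = 43/31, b = 82/31.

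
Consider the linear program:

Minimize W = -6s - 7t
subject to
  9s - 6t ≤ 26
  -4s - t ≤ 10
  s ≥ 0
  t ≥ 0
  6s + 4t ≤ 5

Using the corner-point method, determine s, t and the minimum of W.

Extreme points and W = -6s - 7t:
  (0, 0) → W = 0
  (0, 5/4) → W = -35/4
  (5/6, 0) → W = -5

s = 0, t = 5/4, minimum W = -35/4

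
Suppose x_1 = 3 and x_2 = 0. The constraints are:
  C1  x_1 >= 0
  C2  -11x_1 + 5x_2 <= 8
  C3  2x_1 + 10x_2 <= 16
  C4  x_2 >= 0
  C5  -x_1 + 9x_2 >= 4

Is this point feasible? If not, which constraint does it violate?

Constraint C5: -x_1 + 9x_2 = -3, which is not ≥ 4. All other constraints are satisfied.

not feasible — violates C5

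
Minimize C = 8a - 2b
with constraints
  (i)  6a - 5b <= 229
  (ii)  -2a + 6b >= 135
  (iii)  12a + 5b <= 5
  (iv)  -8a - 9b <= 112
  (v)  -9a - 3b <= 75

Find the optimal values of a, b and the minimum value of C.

The binding constraints are 12a + 5b = 5 and -9a - 3b = 75.
Solving simultaneously gives a = -130/3, b = 105.

a = -130/3, b = 105, minimum C = -1670/3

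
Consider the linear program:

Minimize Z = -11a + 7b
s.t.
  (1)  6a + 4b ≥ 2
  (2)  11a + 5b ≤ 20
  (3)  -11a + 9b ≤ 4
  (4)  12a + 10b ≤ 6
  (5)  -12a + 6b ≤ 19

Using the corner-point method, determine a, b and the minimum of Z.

Extreme points and Z = -11a + 7b:
  (5, -7) → Z = -104
  (1/49, 23/49) → Z = 150/49
  (17/5, -87/25) → Z = -1544/25
  (7/109, 57/109) → Z = 322/109

a = 5, b = -7, minimum Z = -104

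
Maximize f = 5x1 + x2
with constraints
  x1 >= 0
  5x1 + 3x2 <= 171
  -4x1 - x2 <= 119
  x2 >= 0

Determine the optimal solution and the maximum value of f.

x1 = 171/5, x2 = 0, maximum f = 171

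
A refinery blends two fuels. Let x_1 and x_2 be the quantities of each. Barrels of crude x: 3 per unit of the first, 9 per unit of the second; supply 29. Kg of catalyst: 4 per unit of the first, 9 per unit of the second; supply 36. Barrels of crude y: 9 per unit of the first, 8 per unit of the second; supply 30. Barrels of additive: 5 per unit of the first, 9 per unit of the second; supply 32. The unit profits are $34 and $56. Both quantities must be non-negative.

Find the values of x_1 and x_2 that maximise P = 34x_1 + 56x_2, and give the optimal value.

Feasible corners and P = 34x_1 + 56x_2:
  (0, 0) → P = 0
  (0, 29/9) → P = 1624/9
  (10/3, 0) → P = 340/3
  (2/3, 3) → P = 572/3

The optimum lies where 3x_1 + 9x_2 = 29 and 9x_1 + 8x_2 = 30.
Solving simultaneously gives x_1 = 2/3, x_2 = 3.

x_1 = 2/3, x_2 = 3, maximum P = 572/3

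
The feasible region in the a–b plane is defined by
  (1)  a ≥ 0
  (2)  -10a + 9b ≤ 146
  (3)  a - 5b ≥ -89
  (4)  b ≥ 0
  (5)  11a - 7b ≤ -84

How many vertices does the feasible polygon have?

Intersecting each pair of boundary lines and keeping only the points that satisfy every inequality leaves:
  (0, 146/9)
  (0, 12)
  (71/41, 744/41)
  (203/48, 895/48)

4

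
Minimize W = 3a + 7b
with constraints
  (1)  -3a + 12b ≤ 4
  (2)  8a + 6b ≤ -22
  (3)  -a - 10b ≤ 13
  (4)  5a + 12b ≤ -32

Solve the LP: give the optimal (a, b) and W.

Extreme points and W = 3a + 7b:
  (-14/3, -5/6) → W = -119/6
  (-9/2, -19/24) → W = -457/24
  (-82/19, -33/38) → W = -723/38

The optimum lies where -3a + 12b = 4 and -a - 10b = 13.
Solving simultaneously gives a = -14/3, b = -5/6.

a = -14/3, b = -5/6, minimum W = -119/6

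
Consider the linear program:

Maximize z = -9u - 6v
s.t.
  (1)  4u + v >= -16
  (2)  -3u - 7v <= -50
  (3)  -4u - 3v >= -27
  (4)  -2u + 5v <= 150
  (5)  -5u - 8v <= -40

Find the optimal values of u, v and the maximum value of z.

u = -162/25, v = 248/25, maximum z = -6/5

Feasible corners and z = -9u - 6v:
  (-162/25, 248/25) → z = -6/5
  (-75/8, 43/2) → z = -357/8
  (39/19, 119/19) → z = -1065/19

The optimum lies where 4u + v = -16 and -3u - 7v = -50.
Solving simultaneously gives u = -162/25, v = 248/25.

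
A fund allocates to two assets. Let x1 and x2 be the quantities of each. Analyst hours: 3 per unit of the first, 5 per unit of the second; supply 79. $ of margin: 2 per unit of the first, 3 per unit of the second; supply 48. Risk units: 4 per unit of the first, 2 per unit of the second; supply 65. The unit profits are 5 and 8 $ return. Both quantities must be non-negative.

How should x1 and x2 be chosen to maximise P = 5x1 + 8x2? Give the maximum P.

x1 = 3, x2 = 14, maximum P = 127

Feasible corners and P = 5x1 + 8x2:
  (0, 0) → P = 0
  (0, 79/5) → P = 632/5
  (65/4, 0) → P = 325/4
  (3, 14) → P = 127
  (99/8, 31/4) → P = 991/8

At the optimal vertex, 3x1 + 5x2 = 79 and 2x1 + 3x2 = 48.
Solving simultaneously gives x1 = 3, x2 = 14.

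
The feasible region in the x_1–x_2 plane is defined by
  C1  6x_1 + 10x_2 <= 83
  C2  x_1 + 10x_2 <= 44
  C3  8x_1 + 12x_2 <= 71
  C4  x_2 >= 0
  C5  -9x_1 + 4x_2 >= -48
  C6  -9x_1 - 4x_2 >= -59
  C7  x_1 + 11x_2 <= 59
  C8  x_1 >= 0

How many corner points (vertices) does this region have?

6

Intersecting each pair of boundary lines and keeping only the points that satisfy every inequality leaves:
  (91/34, 281/68)
  (0, 22/5)
  (106/19, 167/76)
  (16/3, 0)
  (0, 0)
  (107/18, 11/8)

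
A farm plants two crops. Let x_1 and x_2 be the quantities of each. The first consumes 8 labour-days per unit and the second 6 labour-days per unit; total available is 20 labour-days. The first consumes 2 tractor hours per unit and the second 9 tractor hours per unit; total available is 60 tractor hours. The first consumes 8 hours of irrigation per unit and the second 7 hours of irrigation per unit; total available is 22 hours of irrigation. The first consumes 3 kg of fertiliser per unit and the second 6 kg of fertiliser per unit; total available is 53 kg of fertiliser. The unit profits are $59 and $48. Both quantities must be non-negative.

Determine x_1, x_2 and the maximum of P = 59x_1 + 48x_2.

Vertices and P = 59x_1 + 48x_2:
  (0, 0) → P = 0
  (0, 22/7) → P = 1056/7
  (5/2, 0) → P = 295/2
  (1, 2) → P = 155

At the optimal vertex, 8x_1 + 6x_2 = 20 and 8x_1 + 7x_2 = 22.
Solving simultaneously gives x_1 = 1, x_2 = 2.

x_1 = 1, x_2 = 2, maximum P = 155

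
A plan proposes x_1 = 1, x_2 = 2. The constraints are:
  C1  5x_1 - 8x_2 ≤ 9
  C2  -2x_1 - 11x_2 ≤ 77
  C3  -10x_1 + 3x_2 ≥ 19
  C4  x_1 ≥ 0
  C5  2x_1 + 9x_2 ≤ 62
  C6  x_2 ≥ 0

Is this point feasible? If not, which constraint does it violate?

not feasible — violates C3

Constraint C3: -10x_1 + 3x_2 = -4, which is not ≥ 19. All other constraints are satisfied.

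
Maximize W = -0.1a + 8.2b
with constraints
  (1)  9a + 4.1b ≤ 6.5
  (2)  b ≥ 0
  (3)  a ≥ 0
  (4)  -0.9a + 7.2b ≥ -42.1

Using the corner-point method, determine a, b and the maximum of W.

a = 0, b = 65/41, maximum W = 13

The optimum lies where 9a + 4.1b = 6.5 and a = 0.
Solving simultaneously gives a = 0, b = 65/41.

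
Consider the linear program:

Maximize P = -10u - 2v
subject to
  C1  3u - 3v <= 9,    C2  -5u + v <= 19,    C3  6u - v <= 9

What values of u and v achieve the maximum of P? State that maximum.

The binding constraints are 3u - 3v = 9 and -5u + v = 19.
Solving simultaneously gives u = -11/2, v = -17/2.

u = -11/2, v = -17/2, maximum P = 72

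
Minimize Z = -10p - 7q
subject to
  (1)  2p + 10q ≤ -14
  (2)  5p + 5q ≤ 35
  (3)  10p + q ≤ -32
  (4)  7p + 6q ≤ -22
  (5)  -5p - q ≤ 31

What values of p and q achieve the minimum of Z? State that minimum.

Corner points and Z = -10p - 7q:
  (-153/49, -38/49) → Z = 1796/49
  (-37/6, -1/6) → Z = 377/6
  (-1/5, -30) → Z = 212

p = -153/49, q = -38/49, minimum Z = 1796/49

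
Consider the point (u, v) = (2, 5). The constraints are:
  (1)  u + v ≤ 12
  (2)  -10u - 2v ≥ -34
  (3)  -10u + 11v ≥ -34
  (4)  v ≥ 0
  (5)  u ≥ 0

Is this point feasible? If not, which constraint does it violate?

feasible

(1): 7 ≤ 12 ✓
(2): -30 ≥ -34 ✓
(3): 35 ≥ -34 ✓
(4): 5 ≥ 0 ✓
(5): 2 ≥ 0 ✓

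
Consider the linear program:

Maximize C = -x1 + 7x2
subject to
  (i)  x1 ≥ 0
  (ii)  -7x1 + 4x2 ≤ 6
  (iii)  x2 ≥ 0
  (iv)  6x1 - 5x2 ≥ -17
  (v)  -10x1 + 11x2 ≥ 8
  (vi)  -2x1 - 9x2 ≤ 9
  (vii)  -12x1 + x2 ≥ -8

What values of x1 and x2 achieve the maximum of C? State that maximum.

x1 = 38/41, x2 = 128/41, maximum C = 858/41

Feasible corners and C = -x1 + 7x2:
  (0, 3/2) → C = 21/2
  (0, 8/11) → C = 56/11
  (38/41, 128/41) → C = 858/41
  (48/61, 88/61) → C = 568/61

The binding constraints are -7x1 + 4x2 = 6 and -12x1 + x2 = -8.
Solving simultaneously gives x1 = 38/41, x2 = 128/41.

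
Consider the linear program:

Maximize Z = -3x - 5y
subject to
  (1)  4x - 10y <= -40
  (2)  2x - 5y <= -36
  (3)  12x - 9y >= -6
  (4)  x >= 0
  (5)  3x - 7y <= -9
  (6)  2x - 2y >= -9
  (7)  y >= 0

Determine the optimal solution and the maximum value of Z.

Vertices and Z = -3x - 5y:
  (7, 10) → Z = -71
  (207, 90) → Z = -1071
  (23/2, 16) → Z = -229/2
The feasible region is unbounded (it extends along (7, 3), (1, 1)), but Z strictly decreases along every unbounded feasible direction, so there is no improving ray and the maximum is attained at a vertex.

x = 7, y = 10, maximum Z = -71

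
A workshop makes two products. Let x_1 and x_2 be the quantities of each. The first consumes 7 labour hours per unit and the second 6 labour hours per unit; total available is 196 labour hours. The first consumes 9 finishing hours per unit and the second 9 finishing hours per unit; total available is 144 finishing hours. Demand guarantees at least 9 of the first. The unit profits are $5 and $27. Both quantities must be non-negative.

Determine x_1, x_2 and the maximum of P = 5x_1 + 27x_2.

Corner points and P = 5x_1 + 27x_2:
  (16, 0) → P = 80
  (9, 0) → P = 45
  (9, 7) → P = 234

At the optimal vertex, 9x_1 + 9x_2 = 144 and x_1 = 9.
Solving simultaneously gives x_1 = 9, x_2 = 7.

x_1 = 9, x_2 = 7, maximum P = 234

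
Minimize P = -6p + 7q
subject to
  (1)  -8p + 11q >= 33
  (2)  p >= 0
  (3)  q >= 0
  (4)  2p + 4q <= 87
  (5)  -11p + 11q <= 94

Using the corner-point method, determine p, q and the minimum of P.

Extreme points and P = -6p + 7q:
  (0, 3) → P = 21
  (275/18, 127/9) → P = 64/9
  (0, 94/11) → P = 658/11
  (581/66, 1145/66) → P = 4529/66

The optimum lies where -8p + 11q = 33 and 2p + 4q = 87.
Solving simultaneously gives p = 275/18, q = 127/9.

p = 275/18, q = 127/9, minimum P = 64/9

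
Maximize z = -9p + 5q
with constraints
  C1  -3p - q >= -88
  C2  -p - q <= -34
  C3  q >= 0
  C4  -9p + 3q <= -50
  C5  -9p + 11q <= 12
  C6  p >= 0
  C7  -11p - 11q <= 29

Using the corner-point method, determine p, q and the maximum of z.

p = 181/10, q = 159/10, maximum z = -417/5

Feasible corners and z = -9p + 5q:
  (27, 7) → z = -208
  (478/21, 138/7) → z = -744/7
  (181/10, 159/10) → z = -417/5

At the optimal vertex, -p - q = -34 and -9p + 11q = 12.
Solving simultaneously gives p = 181/10, q = 159/10.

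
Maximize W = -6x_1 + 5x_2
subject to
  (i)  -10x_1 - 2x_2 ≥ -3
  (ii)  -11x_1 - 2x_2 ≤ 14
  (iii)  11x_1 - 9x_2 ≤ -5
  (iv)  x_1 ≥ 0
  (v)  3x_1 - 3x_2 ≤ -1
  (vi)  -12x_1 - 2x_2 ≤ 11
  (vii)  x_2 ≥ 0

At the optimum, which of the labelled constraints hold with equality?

Extreme points and W = -6x_1 + 5x_2:
  (17/112, 83/112) → W = 313/112
  (0, 3/2) → W = 15/2
  (0, 5/9) → W = 25/9

The maximum is at (0, 3/2). Substituting into each constraint, equality holds for (i) and (iv); the remaining constraints have slack.

(i) and (iv)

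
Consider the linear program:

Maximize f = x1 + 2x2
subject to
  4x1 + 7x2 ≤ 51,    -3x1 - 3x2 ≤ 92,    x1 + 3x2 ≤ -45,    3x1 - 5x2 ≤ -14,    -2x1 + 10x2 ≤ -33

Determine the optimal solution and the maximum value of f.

Corner points and f = x1 + 2x2:
  (-251/12, -39/4) → f = -485/12
  (-821/36, -283/36) → f = -1387/36
  (-267/14, -121/14) → f = -509/14
  (-351/16, -123/16) → f = -597/16

The optimum lies where x1 + 3x2 = -45 and 3x1 - 5x2 = -14.
Solving simultaneously gives x1 = -267/14, x2 = -121/14.

x1 = -267/14, x2 = -121/14, maximum f = -509/14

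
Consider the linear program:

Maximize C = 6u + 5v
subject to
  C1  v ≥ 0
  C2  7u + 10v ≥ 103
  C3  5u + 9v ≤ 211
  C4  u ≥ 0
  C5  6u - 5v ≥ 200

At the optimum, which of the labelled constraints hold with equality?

C1 and C3

Corner points and C = 6u + 5v:
  (211/5, 0) → C = 1266/5
  (100/3, 0) → C = 200
  (2855/79, 266/79) → C = 18460/79

The maximum is at (211/5, 0). Substituting into each constraint, equality holds for C1 and C3; the remaining constraints have slack.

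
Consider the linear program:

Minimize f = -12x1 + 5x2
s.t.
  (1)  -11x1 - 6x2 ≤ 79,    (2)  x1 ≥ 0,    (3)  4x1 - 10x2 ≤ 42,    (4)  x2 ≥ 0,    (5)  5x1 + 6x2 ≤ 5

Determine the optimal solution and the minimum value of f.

x1 = 1, x2 = 0, minimum f = -12

Vertices and f = -12x1 + 5x2:
  (0, 0) → f = 0
  (0, 5/6) → f = 25/6
  (1, 0) → f = -12

At the optimal vertex, x2 = 0 and 5x1 + 6x2 = 5.
Solving simultaneously gives x1 = 1, x2 = 0.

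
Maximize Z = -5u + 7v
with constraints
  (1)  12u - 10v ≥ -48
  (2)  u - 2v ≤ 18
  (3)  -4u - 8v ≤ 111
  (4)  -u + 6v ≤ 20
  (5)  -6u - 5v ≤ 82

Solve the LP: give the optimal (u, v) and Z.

u = -44/31, v = 96/31, maximum Z = 892/31

Extreme points and Z = -5u + 7v:
  (-44/31, 96/31) → Z = 892/31
  (-53/6, -29/5) → Z = 107/30
  (37, 19/2) → Z = -237/2
  (-74/17, -190/17) → Z = -960/17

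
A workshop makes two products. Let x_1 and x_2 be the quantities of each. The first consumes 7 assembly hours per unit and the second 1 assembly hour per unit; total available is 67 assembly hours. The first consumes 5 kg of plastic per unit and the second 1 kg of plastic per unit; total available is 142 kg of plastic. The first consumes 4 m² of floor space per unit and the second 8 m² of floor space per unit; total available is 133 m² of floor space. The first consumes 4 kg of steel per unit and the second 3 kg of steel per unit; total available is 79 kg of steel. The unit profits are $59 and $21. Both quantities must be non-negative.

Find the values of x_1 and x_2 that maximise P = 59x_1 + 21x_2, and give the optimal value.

x_1 = 31/4, x_2 = 51/4, maximum P = 725

Feasible corners and P = 59x_1 + 21x_2:
  (0, 0) → P = 0
  (0, 133/8) → P = 2793/8
  (67/7, 0) → P = 3953/7
  (31/4, 51/4) → P = 725

The optimum lies where 7x_1 + x_2 = 67 and 4x_1 + 8x_2 = 133.
Solving simultaneously gives x_1 = 31/4, x_2 = 51/4.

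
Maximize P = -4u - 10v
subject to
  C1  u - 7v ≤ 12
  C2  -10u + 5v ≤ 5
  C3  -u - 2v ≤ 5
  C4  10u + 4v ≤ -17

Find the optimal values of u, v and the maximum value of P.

u = -11/9, v = -17/9, maximum P = 214/9

Corner points and P = -4u - 10v:
  (-11/9, -17/9) → P = 214/9
  (-71/74, -137/74) → P = 827/37
  (-7/5, -9/5) → P = 118/5
  (-7/6, -4/3) → P = 18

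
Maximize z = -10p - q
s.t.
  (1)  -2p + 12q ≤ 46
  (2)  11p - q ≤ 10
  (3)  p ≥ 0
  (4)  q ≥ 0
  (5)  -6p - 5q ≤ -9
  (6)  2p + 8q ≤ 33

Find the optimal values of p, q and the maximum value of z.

p = 0, q = 9/5, maximum z = -9/5

Extreme points and z = -10p - q:
  (0, 23/6) → z = -23/6
  (7/10, 79/20) → z = -219/20
  (59/61, 39/61) → z = -629/61
  (113/90, 343/90) → z = -491/30
  (0, 9/5) → z = -9/5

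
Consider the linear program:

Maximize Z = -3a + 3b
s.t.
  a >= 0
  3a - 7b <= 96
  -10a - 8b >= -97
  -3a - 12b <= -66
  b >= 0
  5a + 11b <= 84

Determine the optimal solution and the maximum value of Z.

a = 0, b = 84/11, maximum Z = 252/11

Vertices and Z = -3a + 3b:
  (0, 11/2) → Z = 33/2
  (0, 84/11) → Z = 252/11
  (53/8, 123/32) → Z = -267/32
  (79/14, 71/14) → Z = -12/7

The binding constraints are a = 0 and 5a + 11b = 84.
Solving simultaneously gives a = 0, b = 84/11.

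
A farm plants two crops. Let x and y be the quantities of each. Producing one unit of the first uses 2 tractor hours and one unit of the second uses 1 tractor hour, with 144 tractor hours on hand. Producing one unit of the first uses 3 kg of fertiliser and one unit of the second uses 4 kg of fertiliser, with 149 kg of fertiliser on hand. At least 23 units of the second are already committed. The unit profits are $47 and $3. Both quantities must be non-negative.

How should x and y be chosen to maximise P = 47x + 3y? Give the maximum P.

Corner points and P = 47x + 3y:
  (0, 149/4) → P = 447/4
  (0, 23) → P = 69
  (19, 23) → P = 962

x = 19, y = 23, maximum P = 962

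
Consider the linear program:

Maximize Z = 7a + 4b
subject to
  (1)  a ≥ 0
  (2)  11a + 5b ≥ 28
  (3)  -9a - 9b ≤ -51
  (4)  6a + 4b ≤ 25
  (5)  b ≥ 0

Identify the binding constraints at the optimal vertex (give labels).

(3) and (4)

Feasible corners and Z = 7a + 4b:
  (0, 17/3) → Z = 68/3
  (0, 25/4) → Z = 25
  (7/6, 9/2) → Z = 157/6

The maximum is at (7/6, 9/2). Substituting into each constraint, equality holds for (3) and (4); the remaining constraints have slack.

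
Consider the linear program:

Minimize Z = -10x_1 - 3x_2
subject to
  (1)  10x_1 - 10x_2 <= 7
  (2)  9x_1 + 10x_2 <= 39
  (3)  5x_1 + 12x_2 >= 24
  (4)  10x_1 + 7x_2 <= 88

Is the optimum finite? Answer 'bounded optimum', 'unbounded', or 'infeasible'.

bounded optimum

Corner points and Z = -10x_1 - 3x_2:
  (46/19, 327/190) → Z = -5581/190
  (162/85, 41/34) → Z = -771/34
The feasible region has finitely many vertices and no improving ray; the minimum is -5581/190 at (46/19, 327/190).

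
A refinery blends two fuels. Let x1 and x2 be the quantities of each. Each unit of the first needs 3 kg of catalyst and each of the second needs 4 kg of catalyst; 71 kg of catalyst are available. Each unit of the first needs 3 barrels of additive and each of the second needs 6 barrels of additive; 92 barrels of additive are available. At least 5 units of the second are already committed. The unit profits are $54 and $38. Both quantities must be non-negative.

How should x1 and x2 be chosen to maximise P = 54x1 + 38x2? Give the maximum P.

Corner points and P = 54x1 + 38x2:
  (0, 46/3) → P = 1748/3
  (0, 5) → P = 190
  (29/3, 21/2) → P = 921
  (17, 5) → P = 1108

x1 = 17, x2 = 5, maximum P = 1108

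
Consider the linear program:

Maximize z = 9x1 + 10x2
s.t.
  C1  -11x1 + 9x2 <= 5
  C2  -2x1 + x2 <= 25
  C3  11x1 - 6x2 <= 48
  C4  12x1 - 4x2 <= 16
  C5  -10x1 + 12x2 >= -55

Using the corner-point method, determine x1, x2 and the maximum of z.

x1 = 41/16, x2 = 59/16, maximum z = 959/16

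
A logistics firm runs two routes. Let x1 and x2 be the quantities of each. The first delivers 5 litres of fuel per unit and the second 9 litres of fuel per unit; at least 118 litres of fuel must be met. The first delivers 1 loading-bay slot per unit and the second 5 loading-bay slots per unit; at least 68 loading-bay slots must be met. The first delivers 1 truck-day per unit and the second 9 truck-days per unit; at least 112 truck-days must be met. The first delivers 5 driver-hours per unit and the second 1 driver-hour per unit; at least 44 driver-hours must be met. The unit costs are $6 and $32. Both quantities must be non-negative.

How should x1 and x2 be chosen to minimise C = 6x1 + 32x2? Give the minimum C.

x1 = 13, x2 = 11, minimum C = 430

Vertices and C = 6x1 + 32x2:
  (0, 44) → C = 1408
  (112, 0) → C = 672
  (13, 11) → C = 430
  (19/3, 37/3) → C = 1298/3
The feasible region is unbounded (it extends along (0, 1), (1, 0)), but C strictly increases along every unbounded feasible direction, so there is no improving ray and the minimum is attained at a vertex.

At the optimal vertex, x1 + 5x2 = 68 and x1 + 9x2 = 112.
Solving simultaneously gives x1 = 13, x2 = 11.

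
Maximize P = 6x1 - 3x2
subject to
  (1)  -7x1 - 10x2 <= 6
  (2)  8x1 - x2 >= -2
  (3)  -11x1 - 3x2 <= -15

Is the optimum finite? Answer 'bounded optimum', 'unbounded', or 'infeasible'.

From the feasible point (168/89, -171/89), moving in the direction (10, -7) keeps every constraint satisfied while P increases without bound.

unbounded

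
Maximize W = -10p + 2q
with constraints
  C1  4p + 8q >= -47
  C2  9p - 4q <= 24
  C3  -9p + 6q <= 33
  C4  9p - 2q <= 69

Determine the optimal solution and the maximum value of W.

Feasible corners and W = -10p + 2q:
  (1/22, -519/88) → W = -49/4
  (-91/16, -97/32) → W = 813/16
  (38/3, 45/2) → W = -245/3
  (40/3, 51/2) → W = -247/3

p = -91/16, q = -97/32, maximum W = 813/16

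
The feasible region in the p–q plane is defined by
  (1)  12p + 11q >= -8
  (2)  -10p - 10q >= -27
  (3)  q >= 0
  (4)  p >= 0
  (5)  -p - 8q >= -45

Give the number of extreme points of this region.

3

Of the 10 pairwise boundary intersections, those satisfying every inequality are:
  (27/10, 0)
  (0, 27/10)
  (0, 0)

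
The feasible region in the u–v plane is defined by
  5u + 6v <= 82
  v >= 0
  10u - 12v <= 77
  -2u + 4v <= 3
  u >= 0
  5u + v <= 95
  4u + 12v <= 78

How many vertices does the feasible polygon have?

Of the 21 pairwise boundary intersections, those satisfying every inequality are:
  (77/10, 0)
  (0, 0)
  (155/14, 59/21)
  (0, 3/4)
  (69/10, 21/5)

5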